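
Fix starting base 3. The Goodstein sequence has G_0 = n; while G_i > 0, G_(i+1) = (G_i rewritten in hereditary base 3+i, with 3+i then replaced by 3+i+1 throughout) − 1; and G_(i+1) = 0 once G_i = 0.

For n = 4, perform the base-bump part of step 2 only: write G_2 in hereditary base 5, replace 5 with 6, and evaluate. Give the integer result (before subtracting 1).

base 3: 4 = 3 + 1; at 4: 4 + 1 = 5; next = 4
base 4: 4 = 4; at 5: 5 = 5; next = 4
base 5: 4 = 4; at 6: 4 = 4; next = 3

4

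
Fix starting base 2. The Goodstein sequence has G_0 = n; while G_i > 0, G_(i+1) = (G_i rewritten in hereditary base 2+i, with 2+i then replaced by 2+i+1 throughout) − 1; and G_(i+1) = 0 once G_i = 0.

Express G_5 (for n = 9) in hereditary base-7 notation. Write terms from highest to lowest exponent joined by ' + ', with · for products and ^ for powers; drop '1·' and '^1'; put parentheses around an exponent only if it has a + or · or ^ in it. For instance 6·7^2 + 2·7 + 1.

3·7^7 + 3·7^3 + 3·7^2 + 3·7

G_0=9  [base 2] 2^(2 + 1) + 1  →[2↦3]→  3^(3 + 1) + 1 = 82  −1 ⇒ G_1=81
G_1=81  [base 3] 3^(3 + 1)  →[3↦4]→  4^(4 + 1) = 1024  −1 ⇒ G_2=1023
G_2=1023  [base 4] 3·4^4 + 3·4^3 + 3·4^2 + 3·4 + 3  →[4↦5]→  3·5^5 + 3·5^3 + 3·5^2 + 3·5 + 3 = 9843  −1 ⇒ G_3=9842
G_3=9842  [base 5] 3·5^5 + 3·5^3 + 3·5^2 + 3·5 + 2  →[5↦6]→  3·6^6 + 3·6^3 + 3·6^2 + 3·6 + 2 = 140744  −1 ⇒ G_4=140743
G_4=140743  [base 6] 3·6^6 + 3·6^3 + 3·6^2 + 3·6 + 1  →[6↦7]→  3·7^7 + 3·7^3 + 3·7^2 + 3·7 + 1 = 2471827  −1 ⇒ G_5=2471826
G_5=2471826  [base 7] 3·7^7 + 3·7^3 + 3·7^2 + 3·7  →[7↦8]→  3·8^8 + 3·8^3 + 3·8^2 + 3·8 = 50333400  −1 ⇒ G_6=50333399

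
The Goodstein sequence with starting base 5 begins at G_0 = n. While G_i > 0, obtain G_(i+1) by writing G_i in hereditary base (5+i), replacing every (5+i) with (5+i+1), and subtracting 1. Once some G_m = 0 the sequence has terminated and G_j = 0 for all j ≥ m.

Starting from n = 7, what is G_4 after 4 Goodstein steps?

(0) 7|_5 = 5 + 2 ↦ 6 + 2|_6 = 8 ⇒ 7
(1) 7|_6 = 6 + 1 ↦ 7 + 1|_7 = 8 ⇒ 7
(2) 7|_7 = 7 ↦ 8|_8 = 8 ⇒ 7
(3) 7|_8 = 7 ↦ 7|_9 = 7 ⇒ 6

6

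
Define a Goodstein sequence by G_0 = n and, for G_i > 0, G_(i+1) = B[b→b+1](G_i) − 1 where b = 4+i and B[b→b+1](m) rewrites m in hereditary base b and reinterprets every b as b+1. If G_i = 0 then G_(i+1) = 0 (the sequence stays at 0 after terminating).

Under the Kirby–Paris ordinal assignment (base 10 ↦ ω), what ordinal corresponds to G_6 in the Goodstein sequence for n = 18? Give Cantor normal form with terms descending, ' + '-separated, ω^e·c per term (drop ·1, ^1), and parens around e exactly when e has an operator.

G_0 = 18. HB_4(18) = 4^2 + 2. Bump = 27. G_1 = 26.
G_1 = 26. HB_5(26) = 5^2 + 1. Bump = 37. G_2 = 36.
G_2 = 36. HB_6(36) = 6^2. Bump = 49. G_3 = 48.
G_3 = 48. HB_7(48) = 6·7 + 6. Bump = 54. G_4 = 53.
G_4 = 53. HB_8(53) = 6·8 + 5. Bump = 59. G_5 = 58.
G_5 = 58. HB_9(58) = 6·9 + 4. Bump = 64. G_6 = 63.
G_6 = 63. HB_10(63) = 6·10 + 3. Bump = 69. G_7 = 68.

ω·6 + 3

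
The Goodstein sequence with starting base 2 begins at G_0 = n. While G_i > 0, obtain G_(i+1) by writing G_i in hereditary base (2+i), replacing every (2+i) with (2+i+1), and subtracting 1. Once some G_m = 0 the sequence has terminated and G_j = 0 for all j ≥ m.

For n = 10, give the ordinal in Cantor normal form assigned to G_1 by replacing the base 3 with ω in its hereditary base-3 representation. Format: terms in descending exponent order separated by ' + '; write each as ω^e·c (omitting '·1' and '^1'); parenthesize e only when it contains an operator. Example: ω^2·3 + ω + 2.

G_0 = 10. HB_2(10) = 2^(2 + 1) + 2. Bump = 84. G_1 = 83.
G_1 = 83. HB_3(83) = 3^(3 + 1) + 2. Bump = 1026. G_2 = 1025.

ω^(ω + 1) + 2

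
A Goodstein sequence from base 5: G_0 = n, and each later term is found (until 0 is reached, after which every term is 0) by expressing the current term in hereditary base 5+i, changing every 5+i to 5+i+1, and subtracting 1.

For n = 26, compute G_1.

step 0: 26 = 5^2 + 1; sub 6 for 5: 6^2 + 1; = 37; G_1 = 37−1 = 36
step 1: 36 = 6^2; sub 7 for 6: 7^2; = 49; G_2 = 49−1 = 48

36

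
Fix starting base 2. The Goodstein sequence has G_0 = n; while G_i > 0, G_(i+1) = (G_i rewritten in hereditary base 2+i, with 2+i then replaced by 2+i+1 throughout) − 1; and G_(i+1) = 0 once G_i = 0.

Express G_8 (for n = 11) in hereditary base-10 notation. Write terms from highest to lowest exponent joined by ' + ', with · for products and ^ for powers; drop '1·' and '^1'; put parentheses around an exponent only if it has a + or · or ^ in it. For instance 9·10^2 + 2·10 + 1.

7·10^10 + 7·10^7 + 7·10^6 + 7·10^5 + 7·10^4 + 7·10^3 + 7·10^2 + 7·10 + 5

G_0=11  [base 2] 2^(2 + 1) + 2 + 1  →[2↦3]→  3^(3 + 1) + 3 + 1 = 85  −1 ⇒ G_1=84
G_1=84  [base 3] 3^(3 + 1) + 3  →[3↦4]→  4^(4 + 1) + 4 = 1028  −1 ⇒ G_2=1027
G_2=1027  [base 4] 4^(4 + 1) + 3  →[4↦5]→  5^(5 + 1) + 3 = 15628  −1 ⇒ G_3=15627
G_3=15627  [base 5] 5^(5 + 1) + 2  →[5↦6]→  6^(6 + 1) + 2 = 279938  −1 ⇒ G_4=279937
G_4=279937  [base 6] 6^(6 + 1) + 1  →[6↦7]→  7^(7 + 1) + 1 = 5764802  −1 ⇒ G_5=5764801
G_5=5764801  [base 7] 7^(7 + 1)  →[7↦8]→  8^(8 + 1) = 134217728  −1 ⇒ G_6=134217727
G_6=134217727  [base 8] 7·8^8 + 7·8^7 + 7·8^6 + 7·8^5 + 7·8^4 + 7·8^3 + 7·8^2 + 7·8 + 7  →[8↦9]→  7·9^9 + 7·9^7 + 7·9^6 + 7·9^5 + 7·9^4 + 7·9^3 + 7·9^2 + 7·9 + 7 = 2749609303  −1 ⇒ G_7=2749609302
G_7=2749609302  [base 9] 7·9^9 + 7·9^7 + 7·9^6 + 7·9^5 + 7·9^4 + 7·9^3 + 7·9^2 + 7·9 + 6  →[9↦10]→  7·10^10 + 7·10^7 + 7·10^6 + 7·10^5 + 7·10^4 + 7·10^3 + 7·10^2 + 7·10 + 6 = 70077777776  −1 ⇒ G_8=70077777775
G_8=70077777775  [base 10] 7·10^10 + 7·10^7 + 7·10^6 + 7·10^5 + 7·10^4 + 7·10^3 + 7·10^2 + 7·10 + 5  →[10↦11]→  7·11^11 + 7·11^7 + 7·11^6 + 7·11^5 + 7·11^4 + 7·11^3 + 7·11^2 + 7·11 + 5 = 1997331745491  −1 ⇒ G_9=1997331745490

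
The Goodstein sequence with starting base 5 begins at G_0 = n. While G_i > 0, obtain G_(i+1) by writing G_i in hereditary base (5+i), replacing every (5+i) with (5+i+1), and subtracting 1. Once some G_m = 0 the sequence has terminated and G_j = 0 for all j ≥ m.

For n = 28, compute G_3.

64

step 0: 28 = 5^2 + 3; sub 6 for 5: 6^2 + 3; = 39; G_1 = 39−1 = 38
step 1: 38 = 6^2 + 2; sub 7 for 6: 7^2 + 2; = 51; G_2 = 51−1 = 50
step 2: 50 = 7^2 + 1; sub 8 for 7: 8^2 + 1; = 65; G_3 = 65−1 = 64
step 3: 64 = 8^2; sub 9 for 8: 9^2; = 81; G_4 = 81−1 = 80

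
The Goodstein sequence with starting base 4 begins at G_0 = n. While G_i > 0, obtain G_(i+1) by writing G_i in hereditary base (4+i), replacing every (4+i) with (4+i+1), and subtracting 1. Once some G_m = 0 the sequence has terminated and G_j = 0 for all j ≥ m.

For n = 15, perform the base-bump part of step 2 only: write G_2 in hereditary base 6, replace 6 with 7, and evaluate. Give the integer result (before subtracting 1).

[0] 15 ≡ 3·4 + 3 (base 4). Lift 5: 18. −1: 17.
[1] 17 ≡ 3·5 + 2 (base 5). Lift 6: 20. −1: 19.
[2] 19 ≡ 3·6 + 1 (base 6). Lift 7: 22. −1: 21.

22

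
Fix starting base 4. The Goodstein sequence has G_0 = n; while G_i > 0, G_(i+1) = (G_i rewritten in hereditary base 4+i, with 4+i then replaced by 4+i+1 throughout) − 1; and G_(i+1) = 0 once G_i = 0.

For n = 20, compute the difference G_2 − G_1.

G_0=20  [base 4] 4^2 + 4  →[4↦5]→  5^2 + 5 = 30  −1 ⇒ G_1=29
G_1=29  [base 5] 5^2 + 4  →[5↦6]→  6^2 + 4 = 40  −1 ⇒ G_2=39

10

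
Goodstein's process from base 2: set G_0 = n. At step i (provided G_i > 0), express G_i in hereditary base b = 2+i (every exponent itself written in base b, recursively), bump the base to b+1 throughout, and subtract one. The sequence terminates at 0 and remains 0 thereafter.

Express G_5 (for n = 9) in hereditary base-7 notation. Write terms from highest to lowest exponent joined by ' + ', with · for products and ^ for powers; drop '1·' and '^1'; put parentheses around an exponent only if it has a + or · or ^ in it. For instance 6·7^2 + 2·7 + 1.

3·7^7 + 3·7^3 + 3·7^2 + 3·7

base 2: 9 = 2^(2 + 1) + 1; at 3: 3^(3 + 1) + 1 = 82; next = 81
base 3: 81 = 3^(3 + 1); at 4: 4^(4 + 1) = 1024; next = 1023
base 4: 1023 = 3·4^4 + 3·4^3 + 3·4^2 + 3·4 + 3; at 5: 3·5^5 + 3·5^3 + 3·5^2 + 3·5 + 3 = 9843; next = 9842
base 5: 9842 = 3·5^5 + 3·5^3 + 3·5^2 + 3·5 + 2; at 6: 3·6^6 + 3·6^3 + 3·6^2 + 3·6 + 2 = 140744; next = 140743
base 6: 140743 = 3·6^6 + 3·6^3 + 3·6^2 + 3·6 + 1; at 7: 3·7^7 + 3·7^3 + 3·7^2 + 3·7 + 1 = 2471827; next = 2471826
base 7: 2471826 = 3·7^7 + 3·7^3 + 3·7^2 + 3·7; at 8: 3·8^8 + 3·8^3 + 3·8^2 + 3·8 = 50333400; next = 50333399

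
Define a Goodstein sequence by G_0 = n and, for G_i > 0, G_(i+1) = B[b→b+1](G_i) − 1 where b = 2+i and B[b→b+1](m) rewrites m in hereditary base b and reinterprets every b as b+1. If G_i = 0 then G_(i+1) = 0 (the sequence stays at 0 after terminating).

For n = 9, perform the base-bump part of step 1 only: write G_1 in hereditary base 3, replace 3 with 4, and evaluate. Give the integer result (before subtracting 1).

9 —HB2→ 2^(2 + 1) + 1 —bump→ 3^(3 + 1) + 1 = 82 —(−1)→ 81
81 —HB3→ 3^(3 + 1) —bump→ 4^(4 + 1) = 1024 —(−1)→ 1023

1024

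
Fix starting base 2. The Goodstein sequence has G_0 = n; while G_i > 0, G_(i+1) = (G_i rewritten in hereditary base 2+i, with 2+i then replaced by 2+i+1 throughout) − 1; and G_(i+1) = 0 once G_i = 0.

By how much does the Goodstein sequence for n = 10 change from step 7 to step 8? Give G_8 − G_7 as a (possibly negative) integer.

48063120959

G_0 = 10. HB_2(10) = 2^(2 + 1) + 2. Bump = 84. G_1 = 83.
G_1 = 83. HB_3(83) = 3^(3 + 1) + 2. Bump = 1026. G_2 = 1025.
G_2 = 1025. HB_4(1025) = 4^(4 + 1) + 1. Bump = 15626. G_3 = 15625.
G_3 = 15625. HB_5(15625) = 5^(5 + 1). Bump = 279936. G_4 = 279935.
G_4 = 279935. HB_6(279935) = 5·6^6 + 5·6^5 + 5·6^4 + 5·6^3 + 5·6^2 + 5·6 + 5. Bump = 4215755. G_5 = 4215754.
G_5 = 4215754. HB_7(4215754) = 5·7^7 + 5·7^5 + 5·7^4 + 5·7^3 + 5·7^2 + 5·7 + 4. Bump = 84073324. G_6 = 84073323.
G_6 = 84073323. HB_8(84073323) = 5·8^8 + 5·8^5 + 5·8^4 + 5·8^3 + 5·8^2 + 5·8 + 3. Bump = 1937434593. G_7 = 1937434592.
G_7 = 1937434592. HB_9(1937434592) = 5·9^9 + 5·9^5 + 5·9^4 + 5·9^3 + 5·9^2 + 5·9 + 2. Bump = 50000555552. G_8 = 50000555551.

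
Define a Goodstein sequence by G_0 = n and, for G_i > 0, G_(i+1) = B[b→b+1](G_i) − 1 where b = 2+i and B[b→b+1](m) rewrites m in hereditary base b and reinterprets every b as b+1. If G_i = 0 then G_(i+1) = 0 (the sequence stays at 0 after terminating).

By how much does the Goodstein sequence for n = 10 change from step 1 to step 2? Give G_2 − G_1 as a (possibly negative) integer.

(0) 10|_2 = 2^(2 + 1) + 2 ↦ 3^(3 + 1) + 3|_3 = 84 ⇒ 83
(1) 83|_3 = 3^(3 + 1) + 2 ↦ 4^(4 + 1) + 2|_4 = 1026 ⇒ 1025

942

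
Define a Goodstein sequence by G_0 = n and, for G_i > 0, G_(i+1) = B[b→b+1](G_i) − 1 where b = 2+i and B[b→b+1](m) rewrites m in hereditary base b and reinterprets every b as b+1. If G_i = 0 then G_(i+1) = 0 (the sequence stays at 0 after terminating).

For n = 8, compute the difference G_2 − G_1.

i=0: 8 = 2^(2 + 1) (b=2); 2→3: 3^(3 + 1) = 81; 81−1 = 80
i=1: 80 = 2·3^3 + 2·3^2 + 2·3 + 2 (b=3); 3→4: 2·4^4 + 2·4^2 + 2·4 + 2 = 554; 554−1 = 553

473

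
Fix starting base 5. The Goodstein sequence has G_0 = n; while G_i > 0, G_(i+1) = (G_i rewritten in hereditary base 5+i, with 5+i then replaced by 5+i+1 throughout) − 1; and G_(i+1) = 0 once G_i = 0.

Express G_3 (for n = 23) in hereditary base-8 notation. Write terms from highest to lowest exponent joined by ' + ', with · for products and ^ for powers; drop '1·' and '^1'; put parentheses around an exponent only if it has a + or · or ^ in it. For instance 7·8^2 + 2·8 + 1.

[0] 23 ≡ 4·5 + 3 (base 5). Lift 6: 27. −1: 26.
[1] 26 ≡ 4·6 + 2 (base 6). Lift 7: 30. −1: 29.
[2] 29 ≡ 4·7 + 1 (base 7). Lift 8: 33. −1: 32.
[3] 32 ≡ 4·8 (base 8). Lift 9: 36. −1: 35.

4·8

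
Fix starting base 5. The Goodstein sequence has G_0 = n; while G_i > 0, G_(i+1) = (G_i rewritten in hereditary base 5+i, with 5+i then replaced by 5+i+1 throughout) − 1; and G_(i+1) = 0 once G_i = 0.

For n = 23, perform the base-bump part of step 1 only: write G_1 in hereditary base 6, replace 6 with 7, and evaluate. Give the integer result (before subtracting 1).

30

23 —HB5→ 4·5 + 3 —bump→ 4·6 + 3 = 27 —(−1)→ 26
26 —HB6→ 4·6 + 2 —bump→ 4·7 + 2 = 30 —(−1)→ 29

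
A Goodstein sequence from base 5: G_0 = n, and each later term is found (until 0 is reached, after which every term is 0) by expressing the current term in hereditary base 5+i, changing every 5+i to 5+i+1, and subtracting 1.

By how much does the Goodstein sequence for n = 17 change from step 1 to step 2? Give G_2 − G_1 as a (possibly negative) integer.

2

base 5: 17 = 3·5 + 2; at 6: 3·6 + 2 = 20; next = 19
base 6: 19 = 3·6 + 1; at 7: 3·7 + 1 = 22; next = 21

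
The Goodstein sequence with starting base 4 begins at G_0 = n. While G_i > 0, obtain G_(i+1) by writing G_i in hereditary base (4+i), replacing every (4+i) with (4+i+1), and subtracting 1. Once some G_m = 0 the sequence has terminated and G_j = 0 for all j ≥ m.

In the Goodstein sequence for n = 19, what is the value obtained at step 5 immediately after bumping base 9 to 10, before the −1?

76

base 4: 19 = 4^2 + 3; at 5: 5^2 + 3 = 28; next = 27
base 5: 27 = 5^2 + 2; at 6: 6^2 + 2 = 38; next = 37
base 6: 37 = 6^2 + 1; at 7: 7^2 + 1 = 50; next = 49
base 7: 49 = 7^2; at 8: 8^2 = 64; next = 63
base 8: 63 = 7·8 + 7; at 9: 7·9 + 7 = 70; next = 69
base 9: 69 = 7·9 + 6; at 10: 7·10 + 6 = 76; next = 75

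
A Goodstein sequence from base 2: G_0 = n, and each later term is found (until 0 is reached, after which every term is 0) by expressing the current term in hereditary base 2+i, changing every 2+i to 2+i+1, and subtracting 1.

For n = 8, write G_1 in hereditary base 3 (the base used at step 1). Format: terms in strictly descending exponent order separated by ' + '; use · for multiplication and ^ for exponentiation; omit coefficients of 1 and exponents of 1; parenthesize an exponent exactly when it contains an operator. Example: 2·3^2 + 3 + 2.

base 2: 8 = 2^(2 + 1); at 3: 3^(3 + 1) = 81; next = 80
base 3: 80 = 2·3^3 + 2·3^2 + 2·3 + 2; at 4: 2·4^4 + 2·4^2 + 2·4 + 2 = 554; next = 553

2·3^3 + 2·3^2 + 2·3 + 2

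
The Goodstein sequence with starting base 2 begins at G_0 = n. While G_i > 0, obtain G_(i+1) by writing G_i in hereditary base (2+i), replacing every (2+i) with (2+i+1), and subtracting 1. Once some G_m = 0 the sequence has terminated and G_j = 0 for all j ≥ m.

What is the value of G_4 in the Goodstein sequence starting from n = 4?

G_0=4  [base 2] 2^2  →[2↦3]→  3^3 = 27  −1 ⇒ G_1=26
G_1=26  [base 3] 2·3^2 + 2·3 + 2  →[3↦4]→  2·4^2 + 2·4 + 2 = 42  −1 ⇒ G_2=41
G_2=41  [base 4] 2·4^2 + 2·4 + 1  →[4↦5]→  2·5^2 + 2·5 + 1 = 61  −1 ⇒ G_3=60
G_3=60  [base 5] 2·5^2 + 2·5  →[5↦6]→  2·6^2 + 2·6 = 84  −1 ⇒ G_4=83

83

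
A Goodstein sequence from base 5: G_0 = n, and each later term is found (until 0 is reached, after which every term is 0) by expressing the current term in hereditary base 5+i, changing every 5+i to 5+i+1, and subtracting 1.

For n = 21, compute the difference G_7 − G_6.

step 0: 21 = 4·5 + 1; sub 6 for 5: 4·6 + 1; = 25; G_1 = 25−1 = 24
step 1: 24 = 4·6; sub 7 for 6: 4·7; = 28; G_2 = 28−1 = 27
step 2: 27 = 3·7 + 6; sub 8 for 7: 3·8 + 6; = 30; G_3 = 30−1 = 29
step 3: 29 = 3·8 + 5; sub 9 for 8: 3·9 + 5; = 32; G_4 = 32−1 = 31
step 4: 31 = 3·9 + 4; sub 10 for 9: 3·10 + 4; = 34; G_5 = 34−1 = 33
step 5: 33 = 3·10 + 3; sub 11 for 10: 3·11 + 3; = 36; G_6 = 36−1 = 35
step 6: 35 = 3·11 + 2; sub 12 for 11: 3·12 + 2; = 38; G_7 = 38−1 = 37

2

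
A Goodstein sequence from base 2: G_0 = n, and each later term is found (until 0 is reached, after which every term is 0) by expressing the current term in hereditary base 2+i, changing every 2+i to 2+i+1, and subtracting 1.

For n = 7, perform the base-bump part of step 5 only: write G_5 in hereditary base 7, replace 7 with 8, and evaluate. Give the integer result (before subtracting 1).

step 0: 7 = 2^2 + 2 + 1; sub 3 for 2: 3^3 + 3 + 1; = 31; G_1 = 31−1 = 30
step 1: 30 = 3^3 + 3; sub 4 for 3: 4^4 + 4; = 260; G_2 = 260−1 = 259
step 2: 259 = 4^4 + 3; sub 5 for 4: 5^5 + 3; = 3128; G_3 = 3128−1 = 3127
step 3: 3127 = 5^5 + 2; sub 6 for 5: 6^6 + 2; = 46658; G_4 = 46658−1 = 46657
step 4: 46657 = 6^6 + 1; sub 7 for 6: 7^7 + 1; = 823544; G_5 = 823544−1 = 823543
step 5: 823543 = 7^7; sub 8 for 7: 8^8; = 16777216; G_6 = 16777216−1 = 16777215

16777216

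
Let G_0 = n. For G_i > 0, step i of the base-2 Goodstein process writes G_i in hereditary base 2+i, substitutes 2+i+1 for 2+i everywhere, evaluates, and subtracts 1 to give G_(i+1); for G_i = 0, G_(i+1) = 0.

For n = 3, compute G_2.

3

base 2: 3 = 2 + 1; at 3: 3 + 1 = 4; next = 3
base 3: 3 = 3; at 4: 4 = 4; next = 3
base 4: 3 = 3; at 5: 3 = 3; next = 2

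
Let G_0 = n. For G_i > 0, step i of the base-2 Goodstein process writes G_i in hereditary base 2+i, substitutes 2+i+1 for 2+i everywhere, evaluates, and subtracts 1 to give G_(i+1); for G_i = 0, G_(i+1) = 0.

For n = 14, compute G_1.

base 2: 14 = 2^(2 + 1) + 2^2 + 2; at 3: 3^(3 + 1) + 3^3 + 3 = 111; next = 110
base 3: 110 = 3^(3 + 1) + 3^3 + 2; at 4: 4^(4 + 1) + 4^4 + 2 = 1282; next = 1281

110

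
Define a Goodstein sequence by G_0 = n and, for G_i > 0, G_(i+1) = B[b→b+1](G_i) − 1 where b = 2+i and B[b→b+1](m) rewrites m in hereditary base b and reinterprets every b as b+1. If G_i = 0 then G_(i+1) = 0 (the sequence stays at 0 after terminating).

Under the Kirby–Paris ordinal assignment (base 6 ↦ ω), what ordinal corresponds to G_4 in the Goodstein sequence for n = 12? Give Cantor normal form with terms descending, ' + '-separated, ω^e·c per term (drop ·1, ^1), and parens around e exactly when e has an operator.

base 2: 12 = 2^(2 + 1) + 2^2; at 3: 3^(3 + 1) + 3^3 = 108; next = 107
base 3: 107 = 3^(3 + 1) + 2·3^2 + 2·3 + 2; at 4: 4^(4 + 1) + 2·4^2 + 2·4 + 2 = 1066; next = 1065
base 4: 1065 = 4^(4 + 1) + 2·4^2 + 2·4 + 1; at 5: 5^(5 + 1) + 2·5^2 + 2·5 + 1 = 15686; next = 15685
base 5: 15685 = 5^(5 + 1) + 2·5^2 + 2·5; at 6: 6^(6 + 1) + 2·6^2 + 2·6 = 280020; next = 280019

ω^(ω + 1) + ω^2·2 + ω + 5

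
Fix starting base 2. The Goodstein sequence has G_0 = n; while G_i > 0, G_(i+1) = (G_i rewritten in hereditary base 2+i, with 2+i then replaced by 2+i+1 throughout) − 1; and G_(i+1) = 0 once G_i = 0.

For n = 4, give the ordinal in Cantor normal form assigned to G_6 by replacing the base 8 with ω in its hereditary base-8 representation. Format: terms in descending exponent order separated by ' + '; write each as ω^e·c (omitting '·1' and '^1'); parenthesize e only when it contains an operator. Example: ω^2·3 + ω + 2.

G_0=4  [base 2] 2^2  →[2↦3]→  3^3 = 27  −1 ⇒ G_1=26
G_1=26  [base 3] 2·3^2 + 2·3 + 2  →[3↦4]→  2·4^2 + 2·4 + 2 = 42  −1 ⇒ G_2=41
G_2=41  [base 4] 2·4^2 + 2·4 + 1  →[4↦5]→  2·5^2 + 2·5 + 1 = 61  −1 ⇒ G_3=60
G_3=60  [base 5] 2·5^2 + 2·5  →[5↦6]→  2·6^2 + 2·6 = 84  −1 ⇒ G_4=83
G_4=83  [base 6] 2·6^2 + 6 + 5  →[6↦7]→  2·7^2 + 7 + 5 = 110  −1 ⇒ G_5=109
G_5=109  [base 7] 2·7^2 + 7 + 4  →[7↦8]→  2·8^2 + 8 + 4 = 140  −1 ⇒ G_6=139
G_6=139  [base 8] 2·8^2 + 8 + 3  →[8↦9]→  2·9^2 + 9 + 3 = 174  −1 ⇒ G_7=173

ω^2·2 + ω + 3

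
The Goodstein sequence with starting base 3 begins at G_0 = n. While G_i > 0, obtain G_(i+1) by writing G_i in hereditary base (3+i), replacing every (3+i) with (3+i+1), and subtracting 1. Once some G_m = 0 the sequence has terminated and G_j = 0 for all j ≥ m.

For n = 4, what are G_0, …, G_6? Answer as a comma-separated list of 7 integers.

4, 4, 4, 3, 2, 1, 0

step 0: 4 = 3 + 1; sub 4 for 3: 4 + 1; = 5; G_1 = 5−1 = 4
step 1: 4 = 4; sub 5 for 4: 5; = 5; G_2 = 5−1 = 4
step 2: 4 = 4; sub 6 for 5: 4; = 4; G_3 = 4−1 = 3
step 3: 3 = 3; sub 7 for 6: 3; = 3; G_4 = 3−1 = 2
step 4: 2 = 2; sub 8 for 7: 2; = 2; G_5 = 2−1 = 1
step 5: 1 = 1; sub 9 for 8: 1; = 1; G_6 = 1−1 = 0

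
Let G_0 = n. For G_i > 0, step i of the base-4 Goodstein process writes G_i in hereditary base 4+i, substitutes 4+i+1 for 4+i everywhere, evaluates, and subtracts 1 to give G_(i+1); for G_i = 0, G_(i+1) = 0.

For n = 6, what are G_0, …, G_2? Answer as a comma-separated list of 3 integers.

G_0 = 6. HB_4(6) = 4 + 2. Bump = 7. G_1 = 6.
G_1 = 6. HB_5(6) = 5 + 1. Bump = 7. G_2 = 6.

6, 6, 6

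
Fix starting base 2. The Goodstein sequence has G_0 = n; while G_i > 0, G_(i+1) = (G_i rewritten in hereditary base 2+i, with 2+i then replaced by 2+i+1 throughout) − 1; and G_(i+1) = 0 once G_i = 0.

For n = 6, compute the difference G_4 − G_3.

step 0: 6 = 2^2 + 2; sub 3 for 2: 3^3 + 3; = 30; G_1 = 30−1 = 29
step 1: 29 = 3^3 + 2; sub 4 for 3: 4^4 + 2; = 258; G_2 = 258−1 = 257
step 2: 257 = 4^4 + 1; sub 5 for 4: 5^5 + 1; = 3126; G_3 = 3126−1 = 3125
step 3: 3125 = 5^5; sub 6 for 5: 6^6; = 46656; G_4 = 46656−1 = 46655

43530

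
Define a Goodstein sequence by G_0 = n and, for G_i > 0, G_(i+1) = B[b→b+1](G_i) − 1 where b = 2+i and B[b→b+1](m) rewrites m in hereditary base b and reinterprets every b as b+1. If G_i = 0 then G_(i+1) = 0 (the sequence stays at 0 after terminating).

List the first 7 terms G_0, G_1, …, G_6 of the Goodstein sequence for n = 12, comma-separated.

12, 107, 1065, 15685, 280019, 5764910, 134217867

step 0: 12 = 2^(2 + 1) + 2^2; sub 3 for 2: 3^(3 + 1) + 3^3; = 108; G_1 = 108−1 = 107
step 1: 107 = 3^(3 + 1) + 2·3^2 + 2·3 + 2; sub 4 for 3: 4^(4 + 1) + 2·4^2 + 2·4 + 2; = 1066; G_2 = 1066−1 = 1065
step 2: 1065 = 4^(4 + 1) + 2·4^2 + 2·4 + 1; sub 5 for 4: 5^(5 + 1) + 2·5^2 + 2·5 + 1; = 15686; G_3 = 15686−1 = 15685
step 3: 15685 = 5^(5 + 1) + 2·5^2 + 2·5; sub 6 for 5: 6^(6 + 1) + 2·6^2 + 2·6; = 280020; G_4 = 280020−1 = 280019
step 4: 280019 = 6^(6 + 1) + 2·6^2 + 6 + 5; sub 7 for 6: 7^(7 + 1) + 2·7^2 + 7 + 5; = 5764911; G_5 = 5764911−1 = 5764910
step 5: 5764910 = 7^(7 + 1) + 2·7^2 + 7 + 4; sub 8 for 7: 8^(8 + 1) + 2·8^2 + 8 + 4; = 134217868; G_6 = 134217868−1 = 134217867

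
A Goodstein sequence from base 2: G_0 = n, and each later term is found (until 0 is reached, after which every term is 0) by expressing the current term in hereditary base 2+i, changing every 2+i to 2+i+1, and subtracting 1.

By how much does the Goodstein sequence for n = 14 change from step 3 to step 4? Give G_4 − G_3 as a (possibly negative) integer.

step 0: 14 = 2^(2 + 1) + 2^2 + 2; sub 3 for 2: 3^(3 + 1) + 3^3 + 3; = 111; G_1 = 111−1 = 110
step 1: 110 = 3^(3 + 1) + 3^3 + 2; sub 4 for 3: 4^(4 + 1) + 4^4 + 2; = 1282; G_2 = 1282−1 = 1281
step 2: 1281 = 4^(4 + 1) + 4^4 + 1; sub 5 for 4: 5^(5 + 1) + 5^5 + 1; = 18751; G_3 = 18751−1 = 18750
step 3: 18750 = 5^(5 + 1) + 5^5; sub 6 for 5: 6^(6 + 1) + 6^6; = 326592; G_4 = 326592−1 = 326591

307841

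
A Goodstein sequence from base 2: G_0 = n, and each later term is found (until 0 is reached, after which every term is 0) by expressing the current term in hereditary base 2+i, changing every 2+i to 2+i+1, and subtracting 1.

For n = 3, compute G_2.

3

3 —HB2→ 2 + 1 —bump→ 3 + 1 = 4 —(−1)→ 3
3 —HB3→ 3 —bump→ 4 = 4 —(−1)→ 3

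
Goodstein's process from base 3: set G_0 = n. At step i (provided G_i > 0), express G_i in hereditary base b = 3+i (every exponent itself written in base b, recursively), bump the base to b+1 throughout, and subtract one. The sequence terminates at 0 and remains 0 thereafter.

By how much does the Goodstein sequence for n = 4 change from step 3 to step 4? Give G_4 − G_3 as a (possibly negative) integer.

[0] 4 ≡ 3 + 1 (base 3). Lift 4: 5. −1: 4.
[1] 4 ≡ 4 (base 4). Lift 5: 5. −1: 4.
[2] 4 ≡ 4 (base 5). Lift 6: 4. −1: 3.
[3] 3 ≡ 3 (base 6). Lift 7: 3. −1: 2.

-1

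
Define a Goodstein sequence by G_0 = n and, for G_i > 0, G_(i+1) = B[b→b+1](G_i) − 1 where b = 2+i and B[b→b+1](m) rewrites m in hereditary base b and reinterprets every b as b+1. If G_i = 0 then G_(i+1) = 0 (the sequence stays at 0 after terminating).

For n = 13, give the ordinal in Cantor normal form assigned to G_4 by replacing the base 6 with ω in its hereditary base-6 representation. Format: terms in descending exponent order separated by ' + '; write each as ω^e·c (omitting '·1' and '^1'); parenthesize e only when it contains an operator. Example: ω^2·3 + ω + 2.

ω^(ω + 1) + ω^3·3 + ω^2·3 + ω·3 + 1

13 —HB2→ 2^(2 + 1) + 2^2 + 1 —bump→ 3^(3 + 1) + 3^3 + 1 = 109 —(−1)→ 108
108 —HB3→ 3^(3 + 1) + 3^3 —bump→ 4^(4 + 1) + 4^4 = 1280 —(−1)→ 1279
1279 —HB4→ 4^(4 + 1) + 3·4^3 + 3·4^2 + 3·4 + 3 —bump→ 5^(5 + 1) + 3·5^3 + 3·5^2 + 3·5 + 3 = 16093 —(−1)→ 16092
16092 —HB5→ 5^(5 + 1) + 3·5^3 + 3·5^2 + 3·5 + 2 —bump→ 6^(6 + 1) + 3·6^3 + 3·6^2 + 3·6 + 2 = 280712 —(−1)→ 280711
280711 —HB6→ 6^(6 + 1) + 3·6^3 + 3·6^2 + 3·6 + 1 —bump→ 7^(7 + 1) + 3·7^3 + 3·7^2 + 3·7 + 1 = 5765999 —(−1)→ 5765998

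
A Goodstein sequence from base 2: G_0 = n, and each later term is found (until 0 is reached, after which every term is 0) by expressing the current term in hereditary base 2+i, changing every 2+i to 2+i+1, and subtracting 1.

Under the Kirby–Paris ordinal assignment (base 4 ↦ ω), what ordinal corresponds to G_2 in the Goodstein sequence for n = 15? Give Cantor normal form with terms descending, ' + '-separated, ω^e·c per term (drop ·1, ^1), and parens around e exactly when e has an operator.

step 0: 15 = 2^(2 + 1) + 2^2 + 2 + 1; sub 3 for 2: 3^(3 + 1) + 3^3 + 3 + 1; = 112; G_1 = 112−1 = 111
step 1: 111 = 3^(3 + 1) + 3^3 + 3; sub 4 for 3: 4^(4 + 1) + 4^4 + 4; = 1284; G_2 = 1284−1 = 1283
step 2: 1283 = 4^(4 + 1) + 4^4 + 3; sub 5 for 4: 5^(5 + 1) + 5^5 + 3; = 18753; G_3 = 18753−1 = 18752

ω^(ω + 1) + ω^ω + 3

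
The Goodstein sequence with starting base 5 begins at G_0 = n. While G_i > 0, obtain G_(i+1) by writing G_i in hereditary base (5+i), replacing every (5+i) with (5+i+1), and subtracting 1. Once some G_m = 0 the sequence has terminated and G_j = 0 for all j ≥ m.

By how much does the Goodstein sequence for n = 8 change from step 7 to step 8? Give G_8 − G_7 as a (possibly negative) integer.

-1

i=0: 8 = 5 + 3 (b=5); 5→6: 6 + 3 = 9; 9−1 = 8
i=1: 8 = 6 + 2 (b=6); 6→7: 7 + 2 = 9; 9−1 = 8
i=2: 8 = 7 + 1 (b=7); 7→8: 8 + 1 = 9; 9−1 = 8
i=3: 8 = 8 (b=8); 8→9: 9 = 9; 9−1 = 8
i=4: 8 = 8 (b=9); 9→10: 8 = 8; 8−1 = 7
i=5: 7 = 7 (b=10); 10→11: 7 = 7; 7−1 = 6
i=6: 6 = 6 (b=11); 11→12: 6 = 6; 6−1 = 5
i=7: 5 = 5 (b=12); 12→13: 5 = 5; 5−1 = 4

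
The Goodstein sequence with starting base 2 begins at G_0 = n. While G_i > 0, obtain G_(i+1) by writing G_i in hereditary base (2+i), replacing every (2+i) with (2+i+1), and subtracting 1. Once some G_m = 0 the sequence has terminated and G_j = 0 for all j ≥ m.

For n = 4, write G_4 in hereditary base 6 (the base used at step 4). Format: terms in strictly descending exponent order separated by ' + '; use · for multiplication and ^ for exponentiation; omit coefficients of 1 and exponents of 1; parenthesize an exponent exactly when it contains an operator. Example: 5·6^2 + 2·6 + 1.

step 0: 4 = 2^2; sub 3 for 2: 3^3; = 27; G_1 = 27−1 = 26
step 1: 26 = 2·3^2 + 2·3 + 2; sub 4 for 3: 2·4^2 + 2·4 + 2; = 42; G_2 = 42−1 = 41
step 2: 41 = 2·4^2 + 2·4 + 1; sub 5 for 4: 2·5^2 + 2·5 + 1; = 61; G_3 = 61−1 = 60
step 3: 60 = 2·5^2 + 2·5; sub 6 for 5: 2·6^2 + 2·6; = 84; G_4 = 84−1 = 83
step 4: 83 = 2·6^2 + 6 + 5; sub 7 for 6: 2·7^2 + 7 + 5; = 110; G_5 = 110−1 = 109

2·6^2 + 6 + 5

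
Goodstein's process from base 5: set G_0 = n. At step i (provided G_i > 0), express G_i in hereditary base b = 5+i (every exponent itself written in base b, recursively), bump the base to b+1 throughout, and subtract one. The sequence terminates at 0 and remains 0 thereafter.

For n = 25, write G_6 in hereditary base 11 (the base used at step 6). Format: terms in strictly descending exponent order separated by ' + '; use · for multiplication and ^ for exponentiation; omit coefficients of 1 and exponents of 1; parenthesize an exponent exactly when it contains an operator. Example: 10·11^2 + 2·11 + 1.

base 5: 25 = 5^2; at 6: 6^2 = 36; next = 35
base 6: 35 = 5·6 + 5; at 7: 5·7 + 5 = 40; next = 39
base 7: 39 = 5·7 + 4; at 8: 5·8 + 4 = 44; next = 43
base 8: 43 = 5·8 + 3; at 9: 5·9 + 3 = 48; next = 47
base 9: 47 = 5·9 + 2; at 10: 5·10 + 2 = 52; next = 51
base 10: 51 = 5·10 + 1; at 11: 5·11 + 1 = 56; next = 55
base 11: 55 = 5·11; at 12: 5·12 = 60; next = 59

5·11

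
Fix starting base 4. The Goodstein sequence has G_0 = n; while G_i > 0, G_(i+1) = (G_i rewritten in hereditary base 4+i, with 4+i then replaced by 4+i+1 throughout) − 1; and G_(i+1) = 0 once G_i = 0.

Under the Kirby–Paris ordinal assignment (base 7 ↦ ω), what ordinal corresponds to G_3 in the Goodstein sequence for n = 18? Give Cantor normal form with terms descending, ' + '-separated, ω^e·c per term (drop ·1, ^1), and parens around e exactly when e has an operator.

i=0: 18 = 4^2 + 2 (b=4); 4→5: 5^2 + 2 = 27; 27−1 = 26
i=1: 26 = 5^2 + 1 (b=5); 5→6: 6^2 + 1 = 37; 37−1 = 36
i=2: 36 = 6^2 (b=6); 6→7: 7^2 = 49; 49−1 = 48

ω·6 + 6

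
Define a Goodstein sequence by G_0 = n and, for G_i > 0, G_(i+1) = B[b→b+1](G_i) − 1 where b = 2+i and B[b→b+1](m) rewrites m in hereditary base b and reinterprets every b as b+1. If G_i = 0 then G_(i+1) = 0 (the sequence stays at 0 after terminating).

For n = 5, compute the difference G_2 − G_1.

228

i=0: 5 = 2^2 + 1 (b=2); 2→3: 3^3 + 1 = 28; 28−1 = 27
i=1: 27 = 3^3 (b=3); 3→4: 4^4 = 256; 256−1 = 255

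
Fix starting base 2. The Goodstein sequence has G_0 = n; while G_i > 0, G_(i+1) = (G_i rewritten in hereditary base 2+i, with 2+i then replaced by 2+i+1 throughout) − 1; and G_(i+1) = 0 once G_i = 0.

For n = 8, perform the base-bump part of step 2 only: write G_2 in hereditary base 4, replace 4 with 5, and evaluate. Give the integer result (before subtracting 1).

step 0: 8 = 2^(2 + 1); sub 3 for 2: 3^(3 + 1); = 81; G_1 = 81−1 = 80
step 1: 80 = 2·3^3 + 2·3^2 + 2·3 + 2; sub 4 for 3: 2·4^4 + 2·4^2 + 2·4 + 2; = 554; G_2 = 554−1 = 553
step 2: 553 = 2·4^4 + 2·4^2 + 2·4 + 1; sub 5 for 4: 2·5^5 + 2·5^2 + 2·5 + 1; = 6311; G_3 = 6311−1 = 6310

6311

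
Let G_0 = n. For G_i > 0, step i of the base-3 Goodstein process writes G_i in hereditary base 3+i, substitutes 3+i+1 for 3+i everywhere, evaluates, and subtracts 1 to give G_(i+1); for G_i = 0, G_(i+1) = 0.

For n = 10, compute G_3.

step 0: 10 = 3^2 + 1; sub 4 for 3: 4^2 + 1; = 17; G_1 = 17−1 = 16
step 1: 16 = 4^2; sub 5 for 4: 5^2; = 25; G_2 = 25−1 = 24
step 2: 24 = 4·5 + 4; sub 6 for 5: 4·6 + 4; = 28; G_3 = 28−1 = 27
step 3: 27 = 4·6 + 3; sub 7 for 6: 4·7 + 3; = 31; G_4 = 31−1 = 30

27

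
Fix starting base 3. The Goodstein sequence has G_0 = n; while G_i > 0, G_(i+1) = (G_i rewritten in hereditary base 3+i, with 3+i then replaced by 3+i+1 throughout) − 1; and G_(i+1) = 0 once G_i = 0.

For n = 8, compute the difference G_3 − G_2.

i=0: 8 = 2·3 + 2 (b=3); 3→4: 2·4 + 2 = 10; 10−1 = 9
i=1: 9 = 2·4 + 1 (b=4); 4→5: 2·5 + 1 = 11; 11−1 = 10
i=2: 10 = 2·5 (b=5); 5→6: 2·6 = 12; 12−1 = 11

1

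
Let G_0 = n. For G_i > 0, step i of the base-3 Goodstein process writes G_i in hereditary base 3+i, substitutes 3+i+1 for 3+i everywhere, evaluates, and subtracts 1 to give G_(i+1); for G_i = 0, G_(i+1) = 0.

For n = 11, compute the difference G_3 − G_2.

G_0=11  [base 3] 3^2 + 2  →[3↦4]→  4^2 + 2 = 18  −1 ⇒ G_1=17
G_1=17  [base 4] 4^2 + 1  →[4↦5]→  5^2 + 1 = 26  −1 ⇒ G_2=25
G_2=25  [base 5] 5^2  →[5↦6]→  6^2 = 36  −1 ⇒ G_3=35

10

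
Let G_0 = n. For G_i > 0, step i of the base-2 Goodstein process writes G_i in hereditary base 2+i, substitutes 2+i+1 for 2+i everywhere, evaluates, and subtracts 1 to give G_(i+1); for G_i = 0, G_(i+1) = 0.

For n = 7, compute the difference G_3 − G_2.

7 —HB2→ 2^2 + 2 + 1 —bump→ 3^3 + 3 + 1 = 31 —(−1)→ 30
30 —HB3→ 3^3 + 3 —bump→ 4^4 + 4 = 260 —(−1)→ 259
259 —HB4→ 4^4 + 3 —bump→ 5^5 + 3 = 3128 —(−1)→ 3127

2868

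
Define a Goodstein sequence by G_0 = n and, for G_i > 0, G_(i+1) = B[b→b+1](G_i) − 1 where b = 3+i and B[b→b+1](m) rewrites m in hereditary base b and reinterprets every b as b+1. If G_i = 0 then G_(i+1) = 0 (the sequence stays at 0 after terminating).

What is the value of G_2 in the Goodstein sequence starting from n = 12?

27

i=0: 12 = 3^2 + 3 (b=3); 3→4: 4^2 + 4 = 20; 20−1 = 19
i=1: 19 = 4^2 + 3 (b=4); 4→5: 5^2 + 3 = 28; 28−1 = 27
i=2: 27 = 5^2 + 2 (b=5); 5→6: 6^2 + 2 = 38; 38−1 = 37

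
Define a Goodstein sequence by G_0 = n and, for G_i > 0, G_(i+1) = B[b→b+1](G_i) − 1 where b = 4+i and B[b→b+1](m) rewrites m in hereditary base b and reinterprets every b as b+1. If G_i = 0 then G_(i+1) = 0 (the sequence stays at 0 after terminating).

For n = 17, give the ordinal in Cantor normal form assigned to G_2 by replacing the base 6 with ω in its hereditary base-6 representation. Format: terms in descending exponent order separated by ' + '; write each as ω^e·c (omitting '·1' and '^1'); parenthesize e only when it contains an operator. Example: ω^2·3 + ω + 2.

(0) 17|_4 = 4^2 + 1 ↦ 5^2 + 1|_5 = 26 ⇒ 25
(1) 25|_5 = 5^2 ↦ 6^2|_6 = 36 ⇒ 35
(2) 35|_6 = 5·6 + 5 ↦ 5·7 + 5|_7 = 40 ⇒ 39

ω·5 + 5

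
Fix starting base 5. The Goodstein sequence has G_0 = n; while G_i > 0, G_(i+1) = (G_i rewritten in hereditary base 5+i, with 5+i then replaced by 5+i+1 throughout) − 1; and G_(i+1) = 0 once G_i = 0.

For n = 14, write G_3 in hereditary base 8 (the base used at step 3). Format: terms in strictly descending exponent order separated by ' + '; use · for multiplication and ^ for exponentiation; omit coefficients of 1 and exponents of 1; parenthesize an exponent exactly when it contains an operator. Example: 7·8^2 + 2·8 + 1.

(0) 14|_5 = 2·5 + 4 ↦ 2·6 + 4|_6 = 16 ⇒ 15
(1) 15|_6 = 2·6 + 3 ↦ 2·7 + 3|_7 = 17 ⇒ 16
(2) 16|_7 = 2·7 + 2 ↦ 2·8 + 2|_8 = 18 ⇒ 17

2·8 + 1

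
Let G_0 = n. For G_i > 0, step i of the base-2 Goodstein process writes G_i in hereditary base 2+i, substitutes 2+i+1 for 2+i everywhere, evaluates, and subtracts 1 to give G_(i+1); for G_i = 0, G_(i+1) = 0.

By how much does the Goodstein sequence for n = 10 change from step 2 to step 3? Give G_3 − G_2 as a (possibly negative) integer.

14600

base 2: 10 = 2^(2 + 1) + 2; at 3: 3^(3 + 1) + 3 = 84; next = 83
base 3: 83 = 3^(3 + 1) + 2; at 4: 4^(4 + 1) + 2 = 1026; next = 1025
base 4: 1025 = 4^(4 + 1) + 1; at 5: 5^(5 + 1) + 1 = 15626; next = 15625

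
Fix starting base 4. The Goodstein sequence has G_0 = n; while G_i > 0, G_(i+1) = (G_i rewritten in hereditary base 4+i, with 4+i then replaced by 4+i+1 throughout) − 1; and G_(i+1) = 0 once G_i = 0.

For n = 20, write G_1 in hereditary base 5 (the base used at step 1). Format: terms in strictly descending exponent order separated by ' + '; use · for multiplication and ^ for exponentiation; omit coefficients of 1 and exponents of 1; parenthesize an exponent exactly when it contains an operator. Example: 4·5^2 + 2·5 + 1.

G_0 = 20. HB_4(20) = 4^2 + 4. Bump = 30. G_1 = 29.
G_1 = 29. HB_5(29) = 5^2 + 4. Bump = 40. G_2 = 39.

5^2 + 4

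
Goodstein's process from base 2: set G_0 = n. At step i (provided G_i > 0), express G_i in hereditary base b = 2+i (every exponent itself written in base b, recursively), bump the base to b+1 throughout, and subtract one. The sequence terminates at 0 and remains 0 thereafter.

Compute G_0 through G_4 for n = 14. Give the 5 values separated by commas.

14 —HB2→ 2^(2 + 1) + 2^2 + 2 —bump→ 3^(3 + 1) + 3^3 + 3 = 111 —(−1)→ 110
110 —HB3→ 3^(3 + 1) + 3^3 + 2 —bump→ 4^(4 + 1) + 4^4 + 2 = 1282 —(−1)→ 1281
1281 —HB4→ 4^(4 + 1) + 4^4 + 1 —bump→ 5^(5 + 1) + 5^5 + 1 = 18751 —(−1)→ 18750
18750 —HB5→ 5^(5 + 1) + 5^5 —bump→ 6^(6 + 1) + 6^6 = 326592 —(−1)→ 326591

14, 110, 1281, 18750, 326591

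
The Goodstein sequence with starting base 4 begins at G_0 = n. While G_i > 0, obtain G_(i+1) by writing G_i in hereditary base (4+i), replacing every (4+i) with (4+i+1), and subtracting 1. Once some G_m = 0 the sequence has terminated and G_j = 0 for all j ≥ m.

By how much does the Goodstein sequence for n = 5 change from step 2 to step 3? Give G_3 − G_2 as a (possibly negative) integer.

-1

step 0: 5 = 4 + 1; sub 5 for 4: 5 + 1; = 6; G_1 = 6−1 = 5
step 1: 5 = 5; sub 6 for 5: 6; = 6; G_2 = 6−1 = 5
step 2: 5 = 5; sub 7 for 6: 5; = 5; G_3 = 5−1 = 4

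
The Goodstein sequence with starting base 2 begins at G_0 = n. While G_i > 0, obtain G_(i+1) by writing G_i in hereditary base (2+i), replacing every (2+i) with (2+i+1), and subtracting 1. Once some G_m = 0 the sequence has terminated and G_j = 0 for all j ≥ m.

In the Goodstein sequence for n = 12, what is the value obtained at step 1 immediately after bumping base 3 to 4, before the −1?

i=0: 12 = 2^(2 + 1) + 2^2 (b=2); 2→3: 3^(3 + 1) + 3^3 = 108; 108−1 = 107
i=1: 107 = 3^(3 + 1) + 2·3^2 + 2·3 + 2 (b=3); 3→4: 4^(4 + 1) + 2·4^2 + 2·4 + 2 = 1066; 1066−1 = 1065

1066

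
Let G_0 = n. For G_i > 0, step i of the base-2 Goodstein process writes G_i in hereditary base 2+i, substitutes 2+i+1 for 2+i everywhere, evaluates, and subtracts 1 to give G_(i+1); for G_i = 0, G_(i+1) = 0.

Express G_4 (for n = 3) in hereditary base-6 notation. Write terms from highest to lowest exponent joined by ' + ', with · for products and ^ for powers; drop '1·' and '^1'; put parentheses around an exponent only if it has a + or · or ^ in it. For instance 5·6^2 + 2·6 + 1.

1

3 —HB2→ 2 + 1 —bump→ 3 + 1 = 4 —(−1)→ 3
3 —HB3→ 3 —bump→ 4 = 4 —(−1)→ 3
3 —HB4→ 3 —bump→ 3 = 3 —(−1)→ 2
2 —HB5→ 2 —bump→ 2 = 2 —(−1)→ 1
1 —HB6→ 1 —bump→ 1 = 1 —(−1)→ 0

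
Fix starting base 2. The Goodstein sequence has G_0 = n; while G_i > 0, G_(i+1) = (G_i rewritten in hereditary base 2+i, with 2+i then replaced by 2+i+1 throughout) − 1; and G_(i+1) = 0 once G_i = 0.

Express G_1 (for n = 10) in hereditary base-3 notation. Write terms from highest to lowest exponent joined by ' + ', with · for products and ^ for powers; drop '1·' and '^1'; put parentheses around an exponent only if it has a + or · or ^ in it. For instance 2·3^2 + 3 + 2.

3^(3 + 1) + 2

10 —HB2→ 2^(2 + 1) + 2 —bump→ 3^(3 + 1) + 3 = 84 —(−1)→ 83
83 —HB3→ 3^(3 + 1) + 2 —bump→ 4^(4 + 1) + 2 = 1026 —(−1)→ 1025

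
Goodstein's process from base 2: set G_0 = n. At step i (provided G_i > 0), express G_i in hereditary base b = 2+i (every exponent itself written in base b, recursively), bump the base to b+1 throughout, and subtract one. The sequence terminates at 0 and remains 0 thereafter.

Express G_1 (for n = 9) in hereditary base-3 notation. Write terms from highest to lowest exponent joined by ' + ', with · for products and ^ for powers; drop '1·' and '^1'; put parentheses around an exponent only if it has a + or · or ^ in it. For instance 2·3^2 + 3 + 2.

3^(3 + 1)

G_0=9  [base 2] 2^(2 + 1) + 1  →[2↦3]→  3^(3 + 1) + 1 = 82  −1 ⇒ G_1=81
G_1=81  [base 3] 3^(3 + 1)  →[3↦4]→  4^(4 + 1) = 1024  −1 ⇒ G_2=1023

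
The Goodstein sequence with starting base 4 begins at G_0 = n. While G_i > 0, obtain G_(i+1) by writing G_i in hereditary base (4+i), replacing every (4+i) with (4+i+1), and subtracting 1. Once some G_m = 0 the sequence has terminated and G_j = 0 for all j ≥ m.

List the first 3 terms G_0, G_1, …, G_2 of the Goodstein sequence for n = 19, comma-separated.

19, 27, 37

19 —HB4→ 4^2 + 3 —bump→ 5^2 + 3 = 28 —(−1)→ 27
27 —HB5→ 5^2 + 2 —bump→ 6^2 + 2 = 38 —(−1)→ 37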